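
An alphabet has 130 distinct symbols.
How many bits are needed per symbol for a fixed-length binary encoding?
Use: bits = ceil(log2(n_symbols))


log2(130) = 7.0224
Bracket: 2^7 = 128 < 130 <= 2^8 = 256
So ceil(log2(130)) = 8

bits = ceil(log2(130)) = ceil(7.0224) = 8 bits


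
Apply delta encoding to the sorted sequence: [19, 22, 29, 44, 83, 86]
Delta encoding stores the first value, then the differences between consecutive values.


First value: 19
Deltas:
  22 - 19 = 3
  29 - 22 = 7
  44 - 29 = 15
  83 - 44 = 39
  86 - 83 = 3


Delta encoded: [19, 3, 7, 15, 39, 3]


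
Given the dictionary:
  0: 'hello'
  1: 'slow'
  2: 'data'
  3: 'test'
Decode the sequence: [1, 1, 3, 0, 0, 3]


Look up each index in the dictionary:
  1 -> 'slow'
  1 -> 'slow'
  3 -> 'test'
  0 -> 'hello'
  0 -> 'hello'
  3 -> 'test'

Decoded: "slow slow test hello hello test"


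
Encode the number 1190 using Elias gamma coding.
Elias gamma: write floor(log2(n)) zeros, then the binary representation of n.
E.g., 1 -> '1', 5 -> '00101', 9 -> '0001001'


num_bits = floor(log2(1190)) + 1 = 11
leading_zeros = num_bits - 1 = 10
binary(1190) = 10010100110

Elias gamma(1190) = '0000000000' + '10010100110' = 000000000010010100110 (21 bits)


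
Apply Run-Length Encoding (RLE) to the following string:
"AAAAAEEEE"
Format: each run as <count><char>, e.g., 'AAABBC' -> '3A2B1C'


Scanning runs left to right:
  i=0: run of 'A' x 5 -> '5A'
  i=5: run of 'E' x 4 -> '4E'

RLE = 5A4E


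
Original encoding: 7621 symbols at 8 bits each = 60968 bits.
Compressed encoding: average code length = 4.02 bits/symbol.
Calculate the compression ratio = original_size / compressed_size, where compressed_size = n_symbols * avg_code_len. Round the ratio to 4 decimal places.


original_size = n_symbols * orig_bits = 7621 * 8 = 60968 bits
compressed_size = n_symbols * avg_code_len = 7621 * 4.02 = 30636.42 bits
ratio = original_size / compressed_size = 60968 / 30636.42 = 1.99

Compression ratio = 1.99


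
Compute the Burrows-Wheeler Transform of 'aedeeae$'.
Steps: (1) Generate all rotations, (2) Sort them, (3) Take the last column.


Rotations (sorted):
  0: $aedeeae -> last char: e
  1: ae$aedee -> last char: e
  2: aedeeae$ -> last char: $
  3: deeae$ae -> last char: e
  4: e$aedeea -> last char: a
  5: eae$aede -> last char: e
  6: edeeae$a -> last char: a
  7: eeae$aed -> last char: d


BWT = ee$eaead


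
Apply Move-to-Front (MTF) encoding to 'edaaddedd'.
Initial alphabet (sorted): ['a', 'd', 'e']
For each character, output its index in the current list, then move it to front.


MTF encoding:
'e': index 2 in ['a', 'd', 'e'] -> ['e', 'a', 'd']
'd': index 2 in ['e', 'a', 'd'] -> ['d', 'e', 'a']
'a': index 2 in ['d', 'e', 'a'] -> ['a', 'd', 'e']
'a': index 0 in ['a', 'd', 'e'] -> ['a', 'd', 'e']
'd': index 1 in ['a', 'd', 'e'] -> ['d', 'a', 'e']
'd': index 0 in ['d', 'a', 'e'] -> ['d', 'a', 'e']
'e': index 2 in ['d', 'a', 'e'] -> ['e', 'd', 'a']
'd': index 1 in ['e', 'd', 'a'] -> ['d', 'e', 'a']
'd': index 0 in ['d', 'e', 'a'] -> ['d', 'e', 'a']


Output: [2, 2, 2, 0, 1, 0, 2, 1, 0]


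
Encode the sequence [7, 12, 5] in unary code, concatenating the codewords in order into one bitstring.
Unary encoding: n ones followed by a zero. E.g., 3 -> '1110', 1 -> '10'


Encode each number as n ones followed by a terminating 0:
  7 -> 11111110 (8 bits)
  12 -> 1111111111110 (13 bits)
  5 -> 111110 (6 bits)
Total length = 8 + 13 + 6 = 27 bits.

Unary([7, 12, 5]) = 111111101111111111110111110 (27 bits)


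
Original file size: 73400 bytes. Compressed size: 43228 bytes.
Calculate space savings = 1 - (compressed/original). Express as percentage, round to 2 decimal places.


ratio = compressed/original = 43228/73400 = 0.588937
savings = 1 - ratio = 1 - 0.588937 = 0.411063
as a percentage: 0.411063 * 100 = 41.11%

Space savings = 1 - 43228/73400 = 41.11%


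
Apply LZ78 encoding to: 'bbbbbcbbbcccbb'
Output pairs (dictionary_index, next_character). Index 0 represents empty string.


LZ78 encoding steps:
Dictionary: {0: ''}
Step 1: w='' (idx 0), next='b' -> output (0, 'b'), add 'b' as idx 1
Step 2: w='b' (idx 1), next='b' -> output (1, 'b'), add 'bb' as idx 2
Step 3: w='bb' (idx 2), next='c' -> output (2, 'c'), add 'bbc' as idx 3
Step 4: w='bb' (idx 2), next='b' -> output (2, 'b'), add 'bbb' as idx 4
Step 5: w='' (idx 0), next='c' -> output (0, 'c'), add 'c' as idx 5
Step 6: w='c' (idx 5), next='c' -> output (5, 'c'), add 'cc' as idx 6
Step 7: w='bb' (idx 2), end of input -> output (2, '')


Encoded: [(0, 'b'), (1, 'b'), (2, 'c'), (2, 'b'), (0, 'c'), (5, 'c'), (2, '')]


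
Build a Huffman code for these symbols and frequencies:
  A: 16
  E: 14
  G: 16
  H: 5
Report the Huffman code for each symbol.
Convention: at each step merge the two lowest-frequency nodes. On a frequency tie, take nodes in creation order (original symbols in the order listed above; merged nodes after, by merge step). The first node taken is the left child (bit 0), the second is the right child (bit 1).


Huffman tree construction:
Step 1: Merge H(5) + E(14) = 19
Step 2: Merge A(16) + G(16) = 32
Step 3: Merge (H+E)(19) + (A+G)(32) = 51
Read each symbol's code off the tree from the root (left child = 0, right child = 1).

Codes:
  A: 10 (length 2)
  E: 01 (length 2)
  G: 11 (length 2)
  H: 00 (length 2)
Average code length: 102/51 = 2.0000 bits/symbol


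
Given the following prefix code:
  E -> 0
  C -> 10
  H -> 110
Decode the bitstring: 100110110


Decoding step by step:
Bits 10 -> C
Bits 0 -> E
Bits 110 -> H
Bits 110 -> H


Decoded message: CEHH


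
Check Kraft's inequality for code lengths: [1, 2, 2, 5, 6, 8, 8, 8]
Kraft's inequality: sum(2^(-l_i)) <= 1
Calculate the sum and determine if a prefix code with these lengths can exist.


Sum = 2^(-1) + 2^(-2) + 2^(-2) + 2^(-5) + 2^(-6) + 2^(-8) + 2^(-8) + 2^(-8)
    = 0.5 + 0.25 + 0.25 + 0.03125 + 0.015625 + 0.00390625 + 0.00390625 + 0.00390625
    = 271/256 = 1.05859375
Since 1.05859375 > 1, Kraft's inequality is NOT satisfied.
A prefix code with these lengths CANNOT exist.

Kraft sum = 1.05859375. Not satisfied.


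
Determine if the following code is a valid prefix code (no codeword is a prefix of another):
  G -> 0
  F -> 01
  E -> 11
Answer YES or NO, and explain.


Checking each pair (does one codeword prefix another?):
  G='0' vs F='01': prefix -- VIOLATION

NO -- this is NOT a valid prefix code. G (0) is a prefix of F (01).


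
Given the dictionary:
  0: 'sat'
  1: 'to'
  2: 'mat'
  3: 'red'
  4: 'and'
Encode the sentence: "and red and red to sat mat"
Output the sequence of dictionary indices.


Look up each word in the dictionary:
  'and' -> 4
  'red' -> 3
  'and' -> 4
  'red' -> 3
  'to' -> 1
  'sat' -> 0
  'mat' -> 2

Encoded: [4, 3, 4, 3, 1, 0, 2]


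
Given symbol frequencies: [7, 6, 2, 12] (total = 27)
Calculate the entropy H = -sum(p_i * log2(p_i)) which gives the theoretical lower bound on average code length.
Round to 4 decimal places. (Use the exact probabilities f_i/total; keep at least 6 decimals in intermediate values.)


Per-symbol terms -p_i * log2(p_i) with p_i = f_i/27:
  p = 7/27 = 0.259259: log2(p) = -1.947533, -p*log2(p) = 0.504916
  p = 6/27 = 0.222222: log2(p) = -2.169925, -p*log2(p) = 0.482206
  p = 2/27 = 0.074074: log2(p) = -3.754888, -p*log2(p) = 0.278140
  p = 12/27 = 0.444444: log2(p) = -1.169925, -p*log2(p) = 0.519967
H = 0.504916 + 0.482206 + 0.278140 + 0.519967 = 1.785229

H = 1.7852 bits/symbol


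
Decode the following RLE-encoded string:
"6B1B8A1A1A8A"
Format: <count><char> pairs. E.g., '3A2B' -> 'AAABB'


Expanding each <count><char> pair:
  6B -> 'BBBBBB'
  1B -> 'B'
  8A -> 'AAAAAAAA'
  1A -> 'A'
  1A -> 'A'
  8A -> 'AAAAAAAA'

Decoded = BBBBBBBAAAAAAAAAAAAAAAAAA


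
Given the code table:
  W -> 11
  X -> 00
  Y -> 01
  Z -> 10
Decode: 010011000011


Decoding:
01 -> Y
00 -> X
11 -> W
00 -> X
00 -> X
11 -> W


Result: YXWXXW


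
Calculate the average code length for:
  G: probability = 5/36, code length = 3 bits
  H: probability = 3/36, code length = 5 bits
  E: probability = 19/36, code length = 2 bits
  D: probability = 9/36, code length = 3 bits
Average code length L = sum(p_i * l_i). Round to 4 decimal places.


Weighted contributions p_i * l_i:
  G: (5/36) * 3 = 15/36
  H: (3/36) * 5 = 15/36
  E: (19/36) * 2 = 38/36
  D: (9/36) * 3 = 27/36
Sum = (15 + 15 + 38 + 27)/36 = 95/36

L = 95/36 = 2.6389 bits/symbol


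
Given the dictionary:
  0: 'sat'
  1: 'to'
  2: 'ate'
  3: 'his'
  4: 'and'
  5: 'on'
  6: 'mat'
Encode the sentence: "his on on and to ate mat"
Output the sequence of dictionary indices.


Look up each word in the dictionary:
  'his' -> 3
  'on' -> 5
  'on' -> 5
  'and' -> 4
  'to' -> 1
  'ate' -> 2
  'mat' -> 6

Encoded: [3, 5, 5, 4, 1, 2, 6]


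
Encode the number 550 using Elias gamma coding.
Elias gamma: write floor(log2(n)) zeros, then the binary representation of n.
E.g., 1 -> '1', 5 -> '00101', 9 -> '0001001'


num_bits = floor(log2(550)) + 1 = 10
leading_zeros = num_bits - 1 = 9
binary(550) = 1000100110

Elias gamma(550) = '000000000' + '1000100110' = 0000000001000100110 (19 bits)


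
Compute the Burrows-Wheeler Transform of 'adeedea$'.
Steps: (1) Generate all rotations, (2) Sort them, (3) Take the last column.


Rotations (sorted):
  0: $adeedea -> last char: a
  1: a$adeede -> last char: e
  2: adeedea$ -> last char: $
  3: dea$adee -> last char: e
  4: deedea$a -> last char: a
  5: ea$adeed -> last char: d
  6: edea$ade -> last char: e
  7: eedea$ad -> last char: d


BWT = ae$eaded


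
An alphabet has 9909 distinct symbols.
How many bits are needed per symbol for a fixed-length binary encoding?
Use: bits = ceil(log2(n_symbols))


log2(9909) = 13.2745
Bracket: 2^13 = 8192 < 9909 <= 2^14 = 16384
So ceil(log2(9909)) = 14

bits = ceil(log2(9909)) = ceil(13.2745) = 14 bits


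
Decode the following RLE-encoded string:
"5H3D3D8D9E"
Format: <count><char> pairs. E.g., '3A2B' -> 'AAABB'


Expanding each <count><char> pair:
  5H -> 'HHHHH'
  3D -> 'DDD'
  3D -> 'DDD'
  8D -> 'DDDDDDDD'
  9E -> 'EEEEEEEEE'

Decoded = HHHHHDDDDDDDDDDDDDDEEEEEEEEE


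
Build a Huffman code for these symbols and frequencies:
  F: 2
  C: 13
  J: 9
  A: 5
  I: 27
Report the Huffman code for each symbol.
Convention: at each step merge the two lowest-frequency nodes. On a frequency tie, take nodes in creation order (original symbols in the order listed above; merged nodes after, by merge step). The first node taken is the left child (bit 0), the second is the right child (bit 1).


Huffman tree construction:
Step 1: Merge F(2) + A(5) = 7
Step 2: Merge (F+A)(7) + J(9) = 16
Step 3: Merge C(13) + ((F+A)+J)(16) = 29
Step 4: Merge I(27) + (C+((F+A)+J))(29) = 56
Read each symbol's code off the tree from the root (left child = 0, right child = 1).

Codes:
  F: 1100 (length 4)
  C: 10 (length 2)
  J: 111 (length 3)
  A: 1101 (length 4)
  I: 0 (length 1)
Average code length: 108/56 = 1.9286 bits/symbol


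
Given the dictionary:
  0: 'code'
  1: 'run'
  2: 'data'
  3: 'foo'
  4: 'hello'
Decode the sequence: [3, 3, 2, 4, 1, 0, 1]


Look up each index in the dictionary:
  3 -> 'foo'
  3 -> 'foo'
  2 -> 'data'
  4 -> 'hello'
  1 -> 'run'
  0 -> 'code'
  1 -> 'run'

Decoded: "foo foo data hello run code run"


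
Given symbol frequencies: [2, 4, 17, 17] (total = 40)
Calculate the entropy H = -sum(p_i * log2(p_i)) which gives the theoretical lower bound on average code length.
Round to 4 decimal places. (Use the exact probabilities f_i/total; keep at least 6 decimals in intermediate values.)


Per-symbol terms -p_i * log2(p_i) with p_i = f_i/40:
  p = 2/40 = 0.050000: log2(p) = -4.321928, -p*log2(p) = 0.216096
  p = 4/40 = 0.100000: log2(p) = -3.321928, -p*log2(p) = 0.332193
  p = 17/40 = 0.425000: log2(p) = -1.234465, -p*log2(p) = 0.524648
  p = 17/40 = 0.425000: log2(p) = -1.234465, -p*log2(p) = 0.524648
H = 0.216096 + 0.332193 + 0.524648 + 0.524648 = 1.597585

H = 1.5976 bits/symbol


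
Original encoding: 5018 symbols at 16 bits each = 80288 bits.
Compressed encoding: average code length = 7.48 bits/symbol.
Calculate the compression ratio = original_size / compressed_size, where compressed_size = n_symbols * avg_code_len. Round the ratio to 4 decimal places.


original_size = n_symbols * orig_bits = 5018 * 16 = 80288 bits
compressed_size = n_symbols * avg_code_len = 5018 * 7.48 = 37534.64 bits
ratio = original_size / compressed_size = 80288 / 37534.64 = 2.139

Compression ratio = 2.139


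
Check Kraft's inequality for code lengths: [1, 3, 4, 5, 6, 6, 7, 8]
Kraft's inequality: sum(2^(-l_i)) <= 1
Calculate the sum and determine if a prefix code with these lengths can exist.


Sum = 2^(-1) + 2^(-3) + 2^(-4) + 2^(-5) + 2^(-6) + 2^(-6) + 2^(-7) + 2^(-8)
    = 0.5 + 0.125 + 0.0625 + 0.03125 + 0.015625 + 0.015625 + 0.0078125 + 0.00390625
    = 195/256 = 0.76171875
Since 0.76171875 <= 1, Kraft's inequality IS satisfied.
A prefix code with these lengths CAN exist.

Kraft sum = 0.76171875. Satisfied.


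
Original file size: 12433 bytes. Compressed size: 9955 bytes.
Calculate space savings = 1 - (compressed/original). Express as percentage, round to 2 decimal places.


ratio = compressed/original = 9955/12433 = 0.800692
savings = 1 - ratio = 1 - 0.800692 = 0.199308
as a percentage: 0.199308 * 100 = 19.93%

Space savings = 1 - 9955/12433 = 19.93%


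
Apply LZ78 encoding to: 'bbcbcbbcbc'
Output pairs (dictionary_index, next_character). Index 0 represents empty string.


LZ78 encoding steps:
Dictionary: {0: ''}
Step 1: w='' (idx 0), next='b' -> output (0, 'b'), add 'b' as idx 1
Step 2: w='b' (idx 1), next='c' -> output (1, 'c'), add 'bc' as idx 2
Step 3: w='bc' (idx 2), next='b' -> output (2, 'b'), add 'bcb' as idx 3
Step 4: w='bcb' (idx 3), next='c' -> output (3, 'c'), add 'bcbc' as idx 4


Encoded: [(0, 'b'), (1, 'c'), (2, 'b'), (3, 'c')]


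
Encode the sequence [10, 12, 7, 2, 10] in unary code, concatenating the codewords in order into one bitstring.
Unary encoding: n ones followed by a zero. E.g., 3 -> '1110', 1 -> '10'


Encode each number as n ones followed by a terminating 0:
  10 -> 11111111110 (11 bits)
  12 -> 1111111111110 (13 bits)
  7 -> 11111110 (8 bits)
  2 -> 110 (3 bits)
  10 -> 11111111110 (11 bits)
Total length = 11 + 13 + 8 + 3 + 11 = 46 bits.

Unary([10, 12, 7, 2, 10]) = 1111111111011111111111101111111011011111111110 (46 bits)


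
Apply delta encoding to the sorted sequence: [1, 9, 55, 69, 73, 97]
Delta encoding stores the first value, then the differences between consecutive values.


First value: 1
Deltas:
  9 - 1 = 8
  55 - 9 = 46
  69 - 55 = 14
  73 - 69 = 4
  97 - 73 = 24


Delta encoded: [1, 8, 46, 14, 4, 24]


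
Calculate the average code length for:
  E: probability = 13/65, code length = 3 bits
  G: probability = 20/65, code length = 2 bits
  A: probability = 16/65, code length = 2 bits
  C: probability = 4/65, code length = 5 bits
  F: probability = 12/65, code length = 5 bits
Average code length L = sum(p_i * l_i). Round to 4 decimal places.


Weighted contributions p_i * l_i:
  E: (13/65) * 3 = 39/65
  G: (20/65) * 2 = 40/65
  A: (16/65) * 2 = 32/65
  C: (4/65) * 5 = 20/65
  F: (12/65) * 5 = 60/65
Sum = (39 + 40 + 32 + 20 + 60)/65 = 191/65

L = 191/65 = 2.9385 bits/symbol


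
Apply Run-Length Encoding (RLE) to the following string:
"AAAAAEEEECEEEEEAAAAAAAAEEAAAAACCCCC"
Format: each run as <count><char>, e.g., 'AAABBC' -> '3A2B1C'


Scanning runs left to right:
  i=0: run of 'A' x 5 -> '5A'
  i=5: run of 'E' x 4 -> '4E'
  i=9: run of 'C' x 1 -> '1C'
  i=10: run of 'E' x 5 -> '5E'
  i=15: run of 'A' x 8 -> '8A'
  i=23: run of 'E' x 2 -> '2E'
  i=25: run of 'A' x 5 -> '5A'
  i=30: run of 'C' x 5 -> '5C'

RLE = 5A4E1C5E8A2E5A5C


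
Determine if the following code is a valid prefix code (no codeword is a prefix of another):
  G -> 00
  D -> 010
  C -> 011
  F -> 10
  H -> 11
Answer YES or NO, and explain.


Checking each pair (does one codeword prefix another?):
  G='00' vs D='010': no prefix
  G='00' vs C='011': no prefix
  G='00' vs F='10': no prefix
  G='00' vs H='11': no prefix
  D='010' vs G='00': no prefix
  D='010' vs C='011': no prefix
  D='010' vs F='10': no prefix
  D='010' vs H='11': no prefix
  C='011' vs G='00': no prefix
  C='011' vs D='010': no prefix
  C='011' vs F='10': no prefix
  C='011' vs H='11': no prefix
  F='10' vs G='00': no prefix
  F='10' vs D='010': no prefix
  F='10' vs C='011': no prefix
  F='10' vs H='11': no prefix
  H='11' vs G='00': no prefix
  H='11' vs D='010': no prefix
  H='11' vs C='011': no prefix
  H='11' vs F='10': no prefix
No violation found over all pairs.

YES -- this is a valid prefix code. No codeword is a prefix of any other codeword.


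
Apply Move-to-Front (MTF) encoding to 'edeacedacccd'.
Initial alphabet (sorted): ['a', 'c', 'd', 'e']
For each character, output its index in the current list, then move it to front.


MTF encoding:
'e': index 3 in ['a', 'c', 'd', 'e'] -> ['e', 'a', 'c', 'd']
'd': index 3 in ['e', 'a', 'c', 'd'] -> ['d', 'e', 'a', 'c']
'e': index 1 in ['d', 'e', 'a', 'c'] -> ['e', 'd', 'a', 'c']
'a': index 2 in ['e', 'd', 'a', 'c'] -> ['a', 'e', 'd', 'c']
'c': index 3 in ['a', 'e', 'd', 'c'] -> ['c', 'a', 'e', 'd']
'e': index 2 in ['c', 'a', 'e', 'd'] -> ['e', 'c', 'a', 'd']
'd': index 3 in ['e', 'c', 'a', 'd'] -> ['d', 'e', 'c', 'a']
'a': index 3 in ['d', 'e', 'c', 'a'] -> ['a', 'd', 'e', 'c']
'c': index 3 in ['a', 'd', 'e', 'c'] -> ['c', 'a', 'd', 'e']
'c': index 0 in ['c', 'a', 'd', 'e'] -> ['c', 'a', 'd', 'e']
'c': index 0 in ['c', 'a', 'd', 'e'] -> ['c', 'a', 'd', 'e']
'd': index 2 in ['c', 'a', 'd', 'e'] -> ['d', 'c', 'a', 'e']


Output: [3, 3, 1, 2, 3, 2, 3, 3, 3, 0, 0, 2]


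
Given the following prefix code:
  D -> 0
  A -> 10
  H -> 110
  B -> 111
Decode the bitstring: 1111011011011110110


Decoding step by step:
Bits 111 -> B
Bits 10 -> A
Bits 110 -> H
Bits 110 -> H
Bits 111 -> B
Bits 10 -> A
Bits 110 -> H


Decoded message: BAHHBAH


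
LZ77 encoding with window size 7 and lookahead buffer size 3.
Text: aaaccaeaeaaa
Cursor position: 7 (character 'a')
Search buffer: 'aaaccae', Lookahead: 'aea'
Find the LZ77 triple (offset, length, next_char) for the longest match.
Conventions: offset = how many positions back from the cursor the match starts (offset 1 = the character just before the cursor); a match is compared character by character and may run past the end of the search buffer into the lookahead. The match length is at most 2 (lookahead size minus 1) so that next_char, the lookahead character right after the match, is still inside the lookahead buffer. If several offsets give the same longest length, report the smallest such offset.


Try each offset into the search buffer:
  offset=1 (pos 6, char 'e'): match length 0
  offset=2 (pos 5, char 'a'): match length 2
  offset=3 (pos 4, char 'c'): match length 0
  offset=4 (pos 3, char 'c'): match length 0
  offset=5 (pos 2, char 'a'): match length 1
  offset=6 (pos 1, char 'a'): match length 1
  offset=7 (pos 0, char 'a'): match length 1
Longest match has length 2 at offset 2.
next_char = character at position 7 + 2 = 9 -> 'a'

Best match: offset=2, length=2 (matching 'ae' starting at position 5)
LZ77 triple: (2, 2, 'a')


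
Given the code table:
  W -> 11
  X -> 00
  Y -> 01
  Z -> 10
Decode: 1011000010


Decoding:
10 -> Z
11 -> W
00 -> X
00 -> X
10 -> Z


Result: ZWXXZ


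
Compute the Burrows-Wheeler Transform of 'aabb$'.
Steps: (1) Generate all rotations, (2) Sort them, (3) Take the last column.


Rotations (sorted):
  0: $aabb -> last char: b
  1: aabb$ -> last char: $
  2: abb$a -> last char: a
  3: b$aab -> last char: b
  4: bb$aa -> last char: a


BWT = b$aba


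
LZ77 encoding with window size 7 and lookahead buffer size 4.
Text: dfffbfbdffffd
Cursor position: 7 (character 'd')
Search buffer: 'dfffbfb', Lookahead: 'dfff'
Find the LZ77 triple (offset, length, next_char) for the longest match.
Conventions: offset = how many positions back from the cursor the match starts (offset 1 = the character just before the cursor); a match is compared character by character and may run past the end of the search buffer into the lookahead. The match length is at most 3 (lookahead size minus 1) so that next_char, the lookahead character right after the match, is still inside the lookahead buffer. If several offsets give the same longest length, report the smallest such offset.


Try each offset into the search buffer:
  offset=1 (pos 6, char 'b'): match length 0
  offset=2 (pos 5, char 'f'): match length 0
  offset=3 (pos 4, char 'b'): match length 0
  offset=4 (pos 3, char 'f'): match length 0
  offset=5 (pos 2, char 'f'): match length 0
  offset=6 (pos 1, char 'f'): match length 0
  offset=7 (pos 0, char 'd'): match length 3
Longest match has length 3 at offset 7.
next_char = character at position 7 + 3 = 10 -> 'f'

Best match: offset=7, length=3 (matching 'dff' starting at position 0)
LZ77 triple: (7, 3, 'f')


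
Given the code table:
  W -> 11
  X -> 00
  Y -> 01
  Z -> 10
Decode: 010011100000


Decoding:
01 -> Y
00 -> X
11 -> W
10 -> Z
00 -> X
00 -> X


Result: YXWZXX


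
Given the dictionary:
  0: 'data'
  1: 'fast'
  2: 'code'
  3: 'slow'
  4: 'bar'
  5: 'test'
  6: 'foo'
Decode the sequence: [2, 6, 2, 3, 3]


Look up each index in the dictionary:
  2 -> 'code'
  6 -> 'foo'
  2 -> 'code'
  3 -> 'slow'
  3 -> 'slow'

Decoded: "code foo code slow slow"


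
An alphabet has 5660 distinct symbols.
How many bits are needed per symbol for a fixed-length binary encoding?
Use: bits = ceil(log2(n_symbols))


log2(5660) = 12.4666
Bracket: 2^12 = 4096 < 5660 <= 2^13 = 8192
So ceil(log2(5660)) = 13

bits = ceil(log2(5660)) = ceil(12.4666) = 13 bits


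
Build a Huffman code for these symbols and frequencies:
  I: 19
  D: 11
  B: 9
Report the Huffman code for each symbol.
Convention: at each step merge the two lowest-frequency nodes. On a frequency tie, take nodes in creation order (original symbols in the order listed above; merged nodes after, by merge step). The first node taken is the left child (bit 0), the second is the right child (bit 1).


Huffman tree construction:
Step 1: Merge B(9) + D(11) = 20
Step 2: Merge I(19) + (B+D)(20) = 39
Read each symbol's code off the tree from the root (left child = 0, right child = 1).

Codes:
  I: 0 (length 1)
  D: 11 (length 2)
  B: 10 (length 2)
Average code length: 59/39 = 1.5128 bits/symbol


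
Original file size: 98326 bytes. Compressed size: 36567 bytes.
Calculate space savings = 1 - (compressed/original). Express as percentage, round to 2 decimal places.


ratio = compressed/original = 36567/98326 = 0.371896
savings = 1 - ratio = 1 - 0.371896 = 0.628104
as a percentage: 0.628104 * 100 = 62.81%

Space savings = 1 - 36567/98326 = 62.81%


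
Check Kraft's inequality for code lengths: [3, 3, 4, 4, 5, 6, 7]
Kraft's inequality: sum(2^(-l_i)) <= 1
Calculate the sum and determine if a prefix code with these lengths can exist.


Sum = 2^(-3) + 2^(-3) + 2^(-4) + 2^(-4) + 2^(-5) + 2^(-6) + 2^(-7)
    = 0.125 + 0.125 + 0.0625 + 0.0625 + 0.03125 + 0.015625 + 0.0078125
    = 55/128 = 0.4296875
Since 0.4296875 <= 1, Kraft's inequality IS satisfied.
A prefix code with these lengths CAN exist.

Kraft sum = 0.4296875. Satisfied.


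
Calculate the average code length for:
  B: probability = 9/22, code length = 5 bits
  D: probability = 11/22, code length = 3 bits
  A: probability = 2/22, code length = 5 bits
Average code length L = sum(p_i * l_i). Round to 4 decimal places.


Weighted contributions p_i * l_i:
  B: (9/22) * 5 = 45/22
  D: (11/22) * 3 = 33/22
  A: (2/22) * 5 = 10/22
Sum = (45 + 33 + 10)/22 = 88/22

L = 88/22 = 4.0000 bits/symbol


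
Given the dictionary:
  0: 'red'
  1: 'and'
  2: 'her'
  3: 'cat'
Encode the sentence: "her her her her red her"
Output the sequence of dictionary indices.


Look up each word in the dictionary:
  'her' -> 2
  'her' -> 2
  'her' -> 2
  'her' -> 2
  'red' -> 0
  'her' -> 2

Encoded: [2, 2, 2, 2, 0, 2]


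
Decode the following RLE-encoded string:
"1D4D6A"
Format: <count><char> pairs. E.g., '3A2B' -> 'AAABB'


Expanding each <count><char> pair:
  1D -> 'D'
  4D -> 'DDDD'
  6A -> 'AAAAAA'

Decoded = DDDDDAAAAAA


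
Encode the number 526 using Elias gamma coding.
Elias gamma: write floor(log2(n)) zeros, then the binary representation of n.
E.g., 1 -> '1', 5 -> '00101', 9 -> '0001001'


num_bits = floor(log2(526)) + 1 = 10
leading_zeros = num_bits - 1 = 9
binary(526) = 1000001110

Elias gamma(526) = '000000000' + '1000001110' = 0000000001000001110 (19 bits)


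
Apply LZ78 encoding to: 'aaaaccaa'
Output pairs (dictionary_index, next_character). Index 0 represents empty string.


LZ78 encoding steps:
Dictionary: {0: ''}
Step 1: w='' (idx 0), next='a' -> output (0, 'a'), add 'a' as idx 1
Step 2: w='a' (idx 1), next='a' -> output (1, 'a'), add 'aa' as idx 2
Step 3: w='a' (idx 1), next='c' -> output (1, 'c'), add 'ac' as idx 3
Step 4: w='' (idx 0), next='c' -> output (0, 'c'), add 'c' as idx 4
Step 5: w='aa' (idx 2), end of input -> output (2, '')


Encoded: [(0, 'a'), (1, 'a'), (1, 'c'), (0, 'c'), (2, '')]


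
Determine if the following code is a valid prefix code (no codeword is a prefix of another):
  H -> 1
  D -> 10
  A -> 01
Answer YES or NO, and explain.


Checking each pair (does one codeword prefix another?):
  H='1' vs D='10': prefix -- VIOLATION

NO -- this is NOT a valid prefix code. H (1) is a prefix of D (10).


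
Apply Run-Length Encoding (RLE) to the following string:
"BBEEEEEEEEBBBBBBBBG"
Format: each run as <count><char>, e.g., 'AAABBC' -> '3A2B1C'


Scanning runs left to right:
  i=0: run of 'B' x 2 -> '2B'
  i=2: run of 'E' x 8 -> '8E'
  i=10: run of 'B' x 8 -> '8B'
  i=18: run of 'G' x 1 -> '1G'

RLE = 2B8E8B1G


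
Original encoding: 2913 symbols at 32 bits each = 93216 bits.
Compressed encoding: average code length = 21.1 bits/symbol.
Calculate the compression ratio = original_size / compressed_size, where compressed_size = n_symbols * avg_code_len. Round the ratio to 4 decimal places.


original_size = n_symbols * orig_bits = 2913 * 32 = 93216 bits
compressed_size = n_symbols * avg_code_len = 2913 * 21.1 = 61464.3 bits
ratio = original_size / compressed_size = 93216 / 61464.3 = 1.5166

Compression ratio = 1.5166


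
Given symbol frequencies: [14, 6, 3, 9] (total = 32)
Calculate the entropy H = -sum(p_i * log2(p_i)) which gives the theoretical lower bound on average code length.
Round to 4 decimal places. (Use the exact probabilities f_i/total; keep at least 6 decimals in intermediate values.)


Per-symbol terms -p_i * log2(p_i) with p_i = f_i/32:
  p = 14/32 = 0.437500: log2(p) = -1.192645, -p*log2(p) = 0.521782
  p = 6/32 = 0.187500: log2(p) = -2.415037, -p*log2(p) = 0.452820
  p = 3/32 = 0.093750: log2(p) = -3.415037, -p*log2(p) = 0.320160
  p = 9/32 = 0.281250: log2(p) = -1.830075, -p*log2(p) = 0.514709
H = 0.521782 + 0.452820 + 0.320160 + 0.514709 = 1.809471

H = 1.8095 bits/symbol


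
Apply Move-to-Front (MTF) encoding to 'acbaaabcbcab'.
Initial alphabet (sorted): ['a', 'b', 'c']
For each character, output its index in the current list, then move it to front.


MTF encoding:
'a': index 0 in ['a', 'b', 'c'] -> ['a', 'b', 'c']
'c': index 2 in ['a', 'b', 'c'] -> ['c', 'a', 'b']
'b': index 2 in ['c', 'a', 'b'] -> ['b', 'c', 'a']
'a': index 2 in ['b', 'c', 'a'] -> ['a', 'b', 'c']
'a': index 0 in ['a', 'b', 'c'] -> ['a', 'b', 'c']
'a': index 0 in ['a', 'b', 'c'] -> ['a', 'b', 'c']
'b': index 1 in ['a', 'b', 'c'] -> ['b', 'a', 'c']
'c': index 2 in ['b', 'a', 'c'] -> ['c', 'b', 'a']
'b': index 1 in ['c', 'b', 'a'] -> ['b', 'c', 'a']
'c': index 1 in ['b', 'c', 'a'] -> ['c', 'b', 'a']
'a': index 2 in ['c', 'b', 'a'] -> ['a', 'c', 'b']
'b': index 2 in ['a', 'c', 'b'] -> ['b', 'a', 'c']


Output: [0, 2, 2, 2, 0, 0, 1, 2, 1, 1, 2, 2]


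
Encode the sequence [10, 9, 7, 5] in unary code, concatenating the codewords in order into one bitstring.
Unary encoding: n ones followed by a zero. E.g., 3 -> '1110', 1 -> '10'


Encode each number as n ones followed by a terminating 0:
  10 -> 11111111110 (11 bits)
  9 -> 1111111110 (10 bits)
  7 -> 11111110 (8 bits)
  5 -> 111110 (6 bits)
Total length = 11 + 10 + 8 + 6 = 35 bits.

Unary([10, 9, 7, 5]) = 11111111110111111111011111110111110 (35 bits)


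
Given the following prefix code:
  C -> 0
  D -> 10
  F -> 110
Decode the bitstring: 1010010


Decoding step by step:
Bits 10 -> D
Bits 10 -> D
Bits 0 -> C
Bits 10 -> D


Decoded message: DDCD


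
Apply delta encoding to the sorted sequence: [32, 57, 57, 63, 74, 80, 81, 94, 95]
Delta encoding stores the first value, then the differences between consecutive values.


First value: 32
Deltas:
  57 - 32 = 25
  57 - 57 = 0
  63 - 57 = 6
  74 - 63 = 11
  80 - 74 = 6
  81 - 80 = 1
  94 - 81 = 13
  95 - 94 = 1


Delta encoded: [32, 25, 0, 6, 11, 6, 1, 13, 1]


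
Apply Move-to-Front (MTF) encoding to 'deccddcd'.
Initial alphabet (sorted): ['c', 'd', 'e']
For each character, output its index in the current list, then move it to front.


MTF encoding:
'd': index 1 in ['c', 'd', 'e'] -> ['d', 'c', 'e']
'e': index 2 in ['d', 'c', 'e'] -> ['e', 'd', 'c']
'c': index 2 in ['e', 'd', 'c'] -> ['c', 'e', 'd']
'c': index 0 in ['c', 'e', 'd'] -> ['c', 'e', 'd']
'd': index 2 in ['c', 'e', 'd'] -> ['d', 'c', 'e']
'd': index 0 in ['d', 'c', 'e'] -> ['d', 'c', 'e']
'c': index 1 in ['d', 'c', 'e'] -> ['c', 'd', 'e']
'd': index 1 in ['c', 'd', 'e'] -> ['d', 'c', 'e']


Output: [1, 2, 2, 0, 2, 0, 1, 1]


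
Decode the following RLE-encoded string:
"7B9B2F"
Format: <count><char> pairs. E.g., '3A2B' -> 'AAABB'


Expanding each <count><char> pair:
  7B -> 'BBBBBBB'
  9B -> 'BBBBBBBBB'
  2F -> 'FF'

Decoded = BBBBBBBBBBBBBBBBFF


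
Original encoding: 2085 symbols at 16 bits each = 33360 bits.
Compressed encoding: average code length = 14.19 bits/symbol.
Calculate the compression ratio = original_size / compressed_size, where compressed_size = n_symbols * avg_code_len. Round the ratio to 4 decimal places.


original_size = n_symbols * orig_bits = 2085 * 16 = 33360 bits
compressed_size = n_symbols * avg_code_len = 2085 * 14.19 = 29586.15 bits
ratio = original_size / compressed_size = 33360 / 29586.15 = 1.1276

Compression ratio = 1.1276


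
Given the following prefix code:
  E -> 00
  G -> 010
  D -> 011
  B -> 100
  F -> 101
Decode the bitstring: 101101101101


Decoding step by step:
Bits 101 -> F
Bits 101 -> F
Bits 101 -> F
Bits 101 -> F


Decoded message: FFFF


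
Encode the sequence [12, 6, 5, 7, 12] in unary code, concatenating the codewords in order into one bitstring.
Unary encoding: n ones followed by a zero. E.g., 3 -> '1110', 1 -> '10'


Encode each number as n ones followed by a terminating 0:
  12 -> 1111111111110 (13 bits)
  6 -> 1111110 (7 bits)
  5 -> 111110 (6 bits)
  7 -> 11111110 (8 bits)
  12 -> 1111111111110 (13 bits)
Total length = 13 + 7 + 6 + 8 + 13 = 47 bits.

Unary([12, 6, 5, 7, 12]) = 11111111111101111110111110111111101111111111110 (47 bits)


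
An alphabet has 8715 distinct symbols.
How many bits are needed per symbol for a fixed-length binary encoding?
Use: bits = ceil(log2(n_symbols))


log2(8715) = 13.0893
Bracket: 2^13 = 8192 < 8715 <= 2^14 = 16384
So ceil(log2(8715)) = 14

bits = ceil(log2(8715)) = ceil(13.0893) = 14 bits


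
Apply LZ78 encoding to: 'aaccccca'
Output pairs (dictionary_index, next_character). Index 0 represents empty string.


LZ78 encoding steps:
Dictionary: {0: ''}
Step 1: w='' (idx 0), next='a' -> output (0, 'a'), add 'a' as idx 1
Step 2: w='a' (idx 1), next='c' -> output (1, 'c'), add 'ac' as idx 2
Step 3: w='' (idx 0), next='c' -> output (0, 'c'), add 'c' as idx 3
Step 4: w='c' (idx 3), next='c' -> output (3, 'c'), add 'cc' as idx 4
Step 5: w='c' (idx 3), next='a' -> output (3, 'a'), add 'ca' as idx 5


Encoded: [(0, 'a'), (1, 'c'), (0, 'c'), (3, 'c'), (3, 'a')]


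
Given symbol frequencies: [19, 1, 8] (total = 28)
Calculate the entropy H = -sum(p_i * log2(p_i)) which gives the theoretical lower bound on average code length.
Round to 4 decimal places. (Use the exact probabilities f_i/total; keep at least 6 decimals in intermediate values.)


Per-symbol terms -p_i * log2(p_i) with p_i = f_i/28:
  p = 19/28 = 0.678571: log2(p) = -0.559427, -p*log2(p) = 0.379611
  p = 1/28 = 0.035714: log2(p) = -4.807355, -p*log2(p) = 0.171691
  p = 8/28 = 0.285714: log2(p) = -1.807355, -p*log2(p) = 0.516387
H = 0.379611 + 0.171691 + 0.516387 = 1.067689

H = 1.0677 bits/symbol


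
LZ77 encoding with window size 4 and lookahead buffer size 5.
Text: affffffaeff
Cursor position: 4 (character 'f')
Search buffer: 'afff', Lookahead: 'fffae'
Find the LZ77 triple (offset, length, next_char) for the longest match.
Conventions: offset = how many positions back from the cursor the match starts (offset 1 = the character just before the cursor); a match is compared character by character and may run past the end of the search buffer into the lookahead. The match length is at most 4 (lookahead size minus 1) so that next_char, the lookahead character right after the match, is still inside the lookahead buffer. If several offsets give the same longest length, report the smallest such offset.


Try each offset into the search buffer:
  offset=1 (pos 3, char 'f'): match length 3
  offset=2 (pos 2, char 'f'): match length 3
  offset=3 (pos 1, char 'f'): match length 3
  offset=4 (pos 0, char 'a'): match length 0
Longest match has length 3, found at offsets 1, 2, 3; take the smallest, offset 1.
next_char = character at position 4 + 3 = 7 -> 'a'

Best match: offset=1, length=3 (matching 'fff' starting at position 3)
LZ77 triple: (1, 3, 'a')


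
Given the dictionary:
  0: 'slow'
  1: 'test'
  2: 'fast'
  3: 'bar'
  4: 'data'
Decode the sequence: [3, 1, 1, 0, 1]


Look up each index in the dictionary:
  3 -> 'bar'
  1 -> 'test'
  1 -> 'test'
  0 -> 'slow'
  1 -> 'test'

Decoded: "bar test test slow test"


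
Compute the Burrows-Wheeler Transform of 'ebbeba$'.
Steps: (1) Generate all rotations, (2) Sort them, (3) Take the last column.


Rotations (sorted):
  0: $ebbeba -> last char: a
  1: a$ebbeb -> last char: b
  2: ba$ebbe -> last char: e
  3: bbeba$e -> last char: e
  4: beba$eb -> last char: b
  5: eba$ebb -> last char: b
  6: ebbeba$ -> last char: $


BWT = abeebb$


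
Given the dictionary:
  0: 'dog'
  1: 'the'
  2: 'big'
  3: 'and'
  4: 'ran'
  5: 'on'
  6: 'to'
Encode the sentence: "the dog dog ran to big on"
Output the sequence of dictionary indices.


Look up each word in the dictionary:
  'the' -> 1
  'dog' -> 0
  'dog' -> 0
  'ran' -> 4
  'to' -> 6
  'big' -> 2
  'on' -> 5

Encoded: [1, 0, 0, 4, 6, 2, 5]


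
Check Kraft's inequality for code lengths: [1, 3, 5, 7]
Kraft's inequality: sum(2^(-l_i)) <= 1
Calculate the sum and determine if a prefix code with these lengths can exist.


Sum = 2^(-1) + 2^(-3) + 2^(-5) + 2^(-7)
    = 0.5 + 0.125 + 0.03125 + 0.0078125
    = 85/128 = 0.6640625
Since 0.6640625 <= 1, Kraft's inequality IS satisfied.
A prefix code with these lengths CAN exist.

Kraft sum = 0.6640625. Satisfied.


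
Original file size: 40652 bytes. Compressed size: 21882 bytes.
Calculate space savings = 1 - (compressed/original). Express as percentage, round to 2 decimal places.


ratio = compressed/original = 21882/40652 = 0.538276
savings = 1 - ratio = 1 - 0.538276 = 0.461724
as a percentage: 0.461724 * 100 = 46.17%

Space savings = 1 - 21882/40652 = 46.17%


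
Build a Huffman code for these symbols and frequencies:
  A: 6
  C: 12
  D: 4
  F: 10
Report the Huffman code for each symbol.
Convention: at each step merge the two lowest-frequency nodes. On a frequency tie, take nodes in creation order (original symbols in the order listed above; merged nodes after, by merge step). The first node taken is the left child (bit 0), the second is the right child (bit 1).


Huffman tree construction:
Step 1: Merge D(4) + A(6) = 10
Step 2: Merge F(10) + (D+A)(10) = 20
Step 3: Merge C(12) + (F+(D+A))(20) = 32
Read each symbol's code off the tree from the root (left child = 0, right child = 1).

Codes:
  A: 111 (length 3)
  C: 0 (length 1)
  D: 110 (length 3)
  F: 10 (length 2)
Average code length: 62/32 = 1.9375 bits/symbol


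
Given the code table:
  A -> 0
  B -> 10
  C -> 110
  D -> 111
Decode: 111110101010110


Decoding:
111 -> D
110 -> C
10 -> B
10 -> B
10 -> B
110 -> C


Result: DCBBBC


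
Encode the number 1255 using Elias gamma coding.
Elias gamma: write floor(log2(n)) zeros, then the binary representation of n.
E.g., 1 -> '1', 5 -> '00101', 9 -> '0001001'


num_bits = floor(log2(1255)) + 1 = 11
leading_zeros = num_bits - 1 = 10
binary(1255) = 10011100111

Elias gamma(1255) = '0000000000' + '10011100111' = 000000000010011100111 (21 bits)


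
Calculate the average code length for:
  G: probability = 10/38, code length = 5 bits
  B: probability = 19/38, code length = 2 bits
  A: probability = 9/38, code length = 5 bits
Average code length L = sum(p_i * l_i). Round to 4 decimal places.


Weighted contributions p_i * l_i:
  G: (10/38) * 5 = 50/38
  B: (19/38) * 2 = 38/38
  A: (9/38) * 5 = 45/38
Sum = (50 + 38 + 45)/38 = 133/38

L = 133/38 = 3.5000 bits/symbol


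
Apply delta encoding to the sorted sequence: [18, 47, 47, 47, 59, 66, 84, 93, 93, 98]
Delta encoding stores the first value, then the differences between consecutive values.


First value: 18
Deltas:
  47 - 18 = 29
  47 - 47 = 0
  47 - 47 = 0
  59 - 47 = 12
  66 - 59 = 7
  84 - 66 = 18
  93 - 84 = 9
  93 - 93 = 0
  98 - 93 = 5


Delta encoded: [18, 29, 0, 0, 12, 7, 18, 9, 0, 5]


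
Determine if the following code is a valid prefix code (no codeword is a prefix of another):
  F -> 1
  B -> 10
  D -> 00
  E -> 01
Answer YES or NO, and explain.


Checking each pair (does one codeword prefix another?):
  F='1' vs B='10': prefix -- VIOLATION

NO -- this is NOT a valid prefix code. F (1) is a prefix of B (10).


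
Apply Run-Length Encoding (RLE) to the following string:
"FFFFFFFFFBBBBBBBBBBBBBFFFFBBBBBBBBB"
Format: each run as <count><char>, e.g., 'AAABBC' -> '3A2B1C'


Scanning runs left to right:
  i=0: run of 'F' x 9 -> '9F'
  i=9: run of 'B' x 13 -> '13B'
  i=22: run of 'F' x 4 -> '4F'
  i=26: run of 'B' x 9 -> '9B'

RLE = 9F13B4F9B


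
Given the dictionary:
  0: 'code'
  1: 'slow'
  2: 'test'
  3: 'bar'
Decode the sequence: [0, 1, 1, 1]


Look up each index in the dictionary:
  0 -> 'code'
  1 -> 'slow'
  1 -> 'slow'
  1 -> 'slow'

Decoded: "code slow slow slow"


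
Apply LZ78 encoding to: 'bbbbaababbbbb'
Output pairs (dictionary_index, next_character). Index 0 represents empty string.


LZ78 encoding steps:
Dictionary: {0: ''}
Step 1: w='' (idx 0), next='b' -> output (0, 'b'), add 'b' as idx 1
Step 2: w='b' (idx 1), next='b' -> output (1, 'b'), add 'bb' as idx 2
Step 3: w='b' (idx 1), next='a' -> output (1, 'a'), add 'ba' as idx 3
Step 4: w='' (idx 0), next='a' -> output (0, 'a'), add 'a' as idx 4
Step 5: w='ba' (idx 3), next='b' -> output (3, 'b'), add 'bab' as idx 5
Step 6: w='bb' (idx 2), next='b' -> output (2, 'b'), add 'bbb' as idx 6
Step 7: w='b' (idx 1), end of input -> output (1, '')


Encoded: [(0, 'b'), (1, 'b'), (1, 'a'), (0, 'a'), (3, 'b'), (2, 'b'), (1, '')]


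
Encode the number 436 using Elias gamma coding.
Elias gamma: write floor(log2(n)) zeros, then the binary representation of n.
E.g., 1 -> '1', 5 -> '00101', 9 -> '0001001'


num_bits = floor(log2(436)) + 1 = 9
leading_zeros = num_bits - 1 = 8
binary(436) = 110110100

Elias gamma(436) = '00000000' + '110110100' = 00000000110110100 (17 bits)


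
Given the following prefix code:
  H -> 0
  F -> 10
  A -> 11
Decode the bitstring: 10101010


Decoding step by step:
Bits 10 -> F
Bits 10 -> F
Bits 10 -> F
Bits 10 -> F


Decoded message: FFFF


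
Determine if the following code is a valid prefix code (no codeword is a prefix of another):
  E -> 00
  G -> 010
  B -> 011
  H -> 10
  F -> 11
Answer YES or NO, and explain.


Checking each pair (does one codeword prefix another?):
  E='00' vs G='010': no prefix
  E='00' vs B='011': no prefix
  E='00' vs H='10': no prefix
  E='00' vs F='11': no prefix
  G='010' vs E='00': no prefix
  G='010' vs B='011': no prefix
  G='010' vs H='10': no prefix
  G='010' vs F='11': no prefix
  B='011' vs E='00': no prefix
  B='011' vs G='010': no prefix
  B='011' vs H='10': no prefix
  B='011' vs F='11': no prefix
  H='10' vs E='00': no prefix
  H='10' vs G='010': no prefix
  H='10' vs B='011': no prefix
  H='10' vs F='11': no prefix
  F='11' vs E='00': no prefix
  F='11' vs G='010': no prefix
  F='11' vs B='011': no prefix
  F='11' vs H='10': no prefix
No violation found over all pairs.

YES -- this is a valid prefix code. No codeword is a prefix of any other codeword.
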